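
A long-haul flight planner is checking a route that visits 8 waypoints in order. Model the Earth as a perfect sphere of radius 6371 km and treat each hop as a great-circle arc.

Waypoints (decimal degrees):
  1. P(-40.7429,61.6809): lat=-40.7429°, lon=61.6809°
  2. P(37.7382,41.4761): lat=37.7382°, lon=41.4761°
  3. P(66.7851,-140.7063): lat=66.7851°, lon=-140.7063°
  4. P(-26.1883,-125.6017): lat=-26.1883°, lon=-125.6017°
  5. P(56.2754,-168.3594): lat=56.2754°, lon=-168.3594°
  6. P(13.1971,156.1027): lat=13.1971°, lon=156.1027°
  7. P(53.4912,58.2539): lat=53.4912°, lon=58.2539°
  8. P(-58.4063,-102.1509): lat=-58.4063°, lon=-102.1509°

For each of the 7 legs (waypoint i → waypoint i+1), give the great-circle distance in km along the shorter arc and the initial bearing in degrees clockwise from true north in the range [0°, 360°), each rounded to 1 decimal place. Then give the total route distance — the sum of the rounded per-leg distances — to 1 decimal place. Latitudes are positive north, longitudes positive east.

Leg 1: φ1=-0.7110978, φ2=0.6586558, Δφ=1.3697536, Δλ=-0.3526403 rad; a=sin²(Δφ/2)+cosφ1·cosφ2·sin²(Δλ/2)=0.4185892878; c=2·atan2(√a, √(1-a))=1.407246760; dist=6371·c=8965.569 ≈ 8965.6 km; running total=8965.6 km
Leg 1 bearing: y=sinΔλ·cosφ2=-0.27312939, x=cosφ1·sinφ2-sinφ1·cosφ2·cosΔλ=0.94809784; θ=atan2(y, x)=-16.0707° <0 so +360° → 343.9293° ≈ 343.9°
Leg 2: φ1=0.6586558, φ2=1.1656199, Δφ=0.5069640, Δλ=-3.1796827 rad; a=sin²(Δφ/2)+cosφ1·cosφ2·sin²(Δλ/2)=0.3745001011; c=2·atan2(√a, √(1-a))=1.317083347; dist=6371·c=8391.138 ≈ 8391.1 km; running total=17356.7 km
Leg 2 bearing: y=sinΔλ·cosφ2=0.01501075, x=cosφ1·sinφ2-sinφ1·cosφ2·cosΔλ=0.96787074; θ=atan2(y, x)=0.8885° ≈ 0.9°
Leg 3: φ1=1.1656199, φ2=-0.4570721, Δφ=-1.6226919, Δλ=0.2636250 rad; a=sin²(Δφ/2)+cosφ1·cosφ2·sin²(Δλ/2)=0.5320463343; c=2·atan2(√a, √(1-a))=1.634932957; dist=6371·c=10416.158 ≈ 10416.2 km; running total=27772.9 km
Leg 3 bearing: y=sinΔλ·cosφ2=0.23383289, x=cosφ1·sinφ2-sinφ1·cosφ2·cosΔλ=-0.97016200; θ=atan2(y, x)=166.4488° ≈ 166.4°
Leg 4: φ1=-0.4570721, φ2=0.9821910, Δφ=1.4392631, Δλ=-0.7462626 rad; a=sin²(Δφ/2)+cosφ1·cosφ2·sin²(Δλ/2)=0.5006270750; c=2·atan2(√a, √(1-a))=1.572050477; dist=6371·c=10015.534 ≈ 10015.5 km; running total=37788.4 km
Leg 4 bearing: y=sinΔλ·cosφ2=-0.37692603, x=cosφ1·sinφ2-sinφ1·cosφ2·cosΔλ=0.92624251; θ=atan2(y, x)=-22.1434° <0 so +360° → 337.8566° ≈ 337.9°
Leg 5: φ1=0.9821910, φ2=0.2303328, Δφ=-0.7518582, Δλ=5.6629319 rad; a=sin²(Δφ/2)+cosφ1·cosφ2·sin²(Δλ/2)=0.1851322645; c=2·atan2(√a, √(1-a))=0.889583695; dist=6371·c=5667.538 ≈ 5667.5 km; running total=43455.9 km
Leg 5 bearing: y=sinΔλ·cosφ2=-0.56589103, x=cosφ1·sinφ2-sinφ1·cosφ2·cosΔλ=-0.53216593; θ=atan2(y, x)=-133.2408° <0 so +360° → 226.7592° ≈ 226.8°
Leg 6: φ1=0.2303328, φ2=0.9335976, Δφ=0.7032647, Δλ=-1.7077837 rad; a=sin²(Δφ/2)+cosφ1·cosφ2·sin²(Δλ/2)=0.4477994412; c=2·atan2(√a, √(1-a))=1.466204618; dist=6371·c=9341.190 ≈ 9341.2 km; running total=52797.1 km
Leg 6 bearing: y=sinΔλ·cosφ2=-0.58937272, x=cosφ1·sinφ2-sinφ1·cosφ2·cosΔλ=0.80108689; θ=atan2(y, x)=-36.3425° <0 so +360° → 323.6575° ≈ 323.7°
Leg 7: φ1=0.9335976, φ2=-1.0193822, Δφ=-1.9529798, Δλ=-2.7995919 rad; a=sin²(Δφ/2)+cosφ1·cosφ2·sin²(Δλ/2)=0.9891357639; c=2·atan2(√a, √(1-a))=2.932750038; dist=6371·c=18684.550 ≈ 18684.6 km; running total=71481.7 km
Leg 7 bearing: y=sinΔλ·cosφ2=-0.17569913, x=cosφ1·sinφ2-sinφ1·cosφ2·cosΔλ=-0.11006649; θ=atan2(y, x)=-122.0650° <0 so +360° → 237.9350° ≈ 237.9°

Leg 1: dist=8965.6 km, bearing=343.9°
Leg 2: dist=8391.1 km, bearing=0.9°
Leg 3: dist=10416.2 km, bearing=166.4°
Leg 4: dist=10015.5 km, bearing=337.9°
Leg 5: dist=5667.5 km, bearing=226.8°
Leg 6: dist=9341.2 km, bearing=323.7°
Leg 7: dist=18684.6 km, bearing=237.9°
Total: 71481.7 km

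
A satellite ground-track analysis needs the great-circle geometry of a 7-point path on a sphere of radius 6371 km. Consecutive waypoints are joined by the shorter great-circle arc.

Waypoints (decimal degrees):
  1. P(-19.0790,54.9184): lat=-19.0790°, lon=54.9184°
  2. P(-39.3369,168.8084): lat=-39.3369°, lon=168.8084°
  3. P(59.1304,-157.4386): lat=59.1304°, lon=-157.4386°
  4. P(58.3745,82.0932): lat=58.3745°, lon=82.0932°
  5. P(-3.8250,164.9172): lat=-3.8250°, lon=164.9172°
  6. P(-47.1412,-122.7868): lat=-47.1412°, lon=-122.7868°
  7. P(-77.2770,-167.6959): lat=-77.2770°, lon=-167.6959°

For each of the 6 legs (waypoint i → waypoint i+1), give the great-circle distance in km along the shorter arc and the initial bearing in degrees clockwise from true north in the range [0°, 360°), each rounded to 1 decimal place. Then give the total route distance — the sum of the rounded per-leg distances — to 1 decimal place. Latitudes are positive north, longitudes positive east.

Leg 1: dist=10574.2 km, bearing=134.8°
Leg 2: dist=11382.4 km, bearing=17.0°
Leg 3: dist=5951.9 km, bearing=325.8°
Leg 4: dist=9953.0 km, bearing=98.1°
Leg 5: dist=8362.9 km, bearing=137.9°
Leg 6: dist=3869.8 km, bearing=195.8°
Total: 50094.2 km

Leg 1: φ1=-0.3329914, φ2=-0.6865584, Δφ=-0.3535671, Δλ=1.9877555 rad; a=sin²(Δφ/2)+cosφ1·cosφ2·sin²(Δλ/2)=0.5444115860; c=2·atan2(√a, √(1-a))=1.659736711; dist=6371·c=10574.183 ≈ 10574.2 km; running total=10574.2 km
Leg 1 bearing: y=sinΔλ·cosφ2=0.70716807, x=cosφ1·sinφ2-sinφ1·cosφ2·cosΔλ=-0.70144406; θ=atan2(y, x)=134.7672° ≈ 134.8°
Leg 2: φ1=-0.6865584, φ2=1.0320202, Δφ=1.7185786, Δλ=-5.6940843 rad; a=sin²(Δφ/2)+cosφ1·cosφ2·sin²(Δλ/2)=0.6070677964; c=2·atan2(√a, √(1-a))=1.786603137; dist=6371·c=11382.449 ≈ 11382.4 km; running total=21956.6 km
Leg 2 bearing: y=sinΔλ·cosφ2=0.28507759, x=cosφ1·sinφ2-sinφ1·cosφ2·cosΔλ=0.93427871; θ=atan2(y, x)=16.9686° ≈ 17.0°
Leg 3: φ1=1.0320202, φ2=1.0188272, Δφ=-0.0131929, Δλ=4.1806186 rad; a=sin²(Δφ/2)+cosφ1·cosφ2·sin²(Δλ/2)=0.2027764374; c=2·atan2(√a, √(1-a))=0.934218393; dist=6371·c=5951.905 ≈ 5951.9 km; running total=27908.5 km
Leg 3 bearing: y=sinΔλ·cosφ2=-0.45195575, x=cosφ1·sinφ2-sinφ1·cosφ2·cosΔλ=0.66510797; θ=atan2(y, x)=-34.1970° <0 so +360° → 325.8030° ≈ 325.8°
Leg 4: φ1=1.0188272, φ2=-0.0667588, Δφ=-1.0855861, Δλ=1.4455515 rad; a=sin²(Δφ/2)+cosφ1·cosφ2·sin²(Δλ/2)=0.4957229972; c=2·atan2(√a, √(1-a))=1.562242217; dist=6371·c=9953.045 ≈ 9953.0 km; running total=37861.5 km
Leg 4 bearing: y=sinΔλ·cosφ2=0.98995702, x=cosφ1·sinφ2-sinφ1·cosφ2·cosΔλ=-0.14110965; θ=atan2(y, x)=98.1124° ≈ 98.1°
Leg 5: φ1=-0.0667588, φ2=-0.8227692, Δφ=-0.7560103, Δλ=-5.0213821 rad; a=sin²(Δφ/2)+cosφ1·cosφ2·sin²(Δλ/2)=0.3723570180; c=2·atan2(√a, √(1-a))=1.312652871; dist=6371·c=8362.911 ≈ 8362.9 km; running total=46224.4 km
Leg 5 bearing: y=sinΔλ·cosφ2=0.64798013, x=cosφ1·sinφ2-sinφ1·cosφ2·cosΔλ=-0.71760075; θ=atan2(y, x)=137.9186° ≈ 137.9°
Leg 6: φ1=-0.8227692, φ2=-1.3487381, Δφ=-0.5259689, Δλ=-0.7838117 rad; a=sin²(Δφ/2)+cosφ1·cosφ2·sin²(Δλ/2)=0.0894354404; c=2·atan2(√a, √(1-a))=0.607409780; dist=6371·c=3869.808 ≈ 3869.8 km; running total=50094.2 km
Leg 6 bearing: y=sinΔλ·cosφ2=-0.15548437, x=cosφ1·sinφ2-sinφ1·cosφ2·cosΔλ=-0.54915533; θ=atan2(y, x)=-164.1914° <0 so +360° → 195.8086° ≈ 195.8°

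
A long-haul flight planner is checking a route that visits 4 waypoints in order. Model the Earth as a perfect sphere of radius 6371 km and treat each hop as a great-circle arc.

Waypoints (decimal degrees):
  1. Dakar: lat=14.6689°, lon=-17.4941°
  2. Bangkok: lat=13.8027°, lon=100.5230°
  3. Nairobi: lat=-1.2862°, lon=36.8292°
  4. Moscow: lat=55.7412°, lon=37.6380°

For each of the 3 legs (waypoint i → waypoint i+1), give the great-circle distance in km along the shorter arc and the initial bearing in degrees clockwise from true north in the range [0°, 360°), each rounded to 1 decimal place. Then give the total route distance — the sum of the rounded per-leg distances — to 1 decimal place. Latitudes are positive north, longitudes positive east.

Leg 1: dist=12497.0 km, bearing=68.0°
Leg 2: dist=7211.6 km, bearing=261.9°
Leg 3: dist=6341.6 km, bearing=0.5°
Total: 26050.2 km

Leg 1: φ1=0.2560206, φ2=0.2409026, Δφ=-0.0151180, Δλ=2.0597870 rad; a=sin²(Δφ/2)+cosφ1·cosφ2·sin²(Δλ/2)=0.6904428578; c=2·atan2(√a, √(1-a))=1.961550356; dist=6371·c=12497.037 ≈ 12497.0 km; running total=12497.0 km
Leg 1 bearing: y=sinΔλ·cosφ2=0.85731464, x=cosφ1·sinφ2-sinφ1·cosφ2·cosΔλ=0.34632019; θ=atan2(y, x)=68.0033° ≈ 68.0°
Leg 2: φ1=0.2409026, φ2=-0.0224484, Δφ=-0.2633510, Δλ=-1.1116665 rad; a=sin²(Δφ/2)+cosφ1·cosφ2·sin²(Δλ/2)=0.2875464329; c=2·atan2(√a, √(1-a))=1.131937031; dist=6371·c=7211.571 ≈ 7211.6 km; running total=19708.6 km
Leg 2 bearing: y=sinΔλ·cosφ2=-0.89621262, x=cosφ1·sinφ2-sinφ1·cosφ2·cosΔλ=-0.12750244; θ=atan2(y, x)=-98.0970° <0 so +360° → 261.9030° ≈ 261.9°
Leg 3: φ1=-0.0224484, φ2=0.9728675, Δφ=0.9953159, Δλ=0.0141162 rad; a=sin²(Δφ/2)+cosφ1·cosφ2·sin²(Δλ/2)=0.2279090842; c=2·atan2(√a, √(1-a))=0.995382730; dist=6371·c=6341.583 ≈ 6341.6 km; running total=26050.2 km
Leg 3 bearing: y=sinΔλ·cosφ2=0.00794621, x=cosφ1·sinφ2-sinφ1·cosφ2·cosΔλ=0.83892967; θ=atan2(y, x)=0.5427° ≈ 0.5°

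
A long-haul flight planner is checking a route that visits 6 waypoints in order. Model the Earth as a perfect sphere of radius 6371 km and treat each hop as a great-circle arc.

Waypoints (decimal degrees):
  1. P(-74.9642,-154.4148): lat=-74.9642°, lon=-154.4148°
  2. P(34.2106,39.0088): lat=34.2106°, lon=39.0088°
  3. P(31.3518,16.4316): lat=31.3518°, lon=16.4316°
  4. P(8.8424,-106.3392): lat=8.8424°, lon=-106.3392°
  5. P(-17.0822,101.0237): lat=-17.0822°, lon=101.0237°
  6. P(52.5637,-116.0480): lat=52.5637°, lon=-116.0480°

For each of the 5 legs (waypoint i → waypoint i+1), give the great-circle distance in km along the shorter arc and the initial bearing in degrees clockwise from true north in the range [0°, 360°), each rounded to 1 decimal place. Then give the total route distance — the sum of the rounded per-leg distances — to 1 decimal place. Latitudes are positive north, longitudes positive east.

Leg 1: φ1=-1.3083721, φ2=0.5970876, Δφ=1.9054597, Δλ=3.3758787 rad; a=sin²(Δφ/2)+cosφ1·cosφ2·sin²(Δλ/2)=0.8758314542; c=2·atan2(√a, √(1-a))=2.421376083; dist=6371·c=15426.587 ≈ 15426.6 km; running total=15426.6 km
Leg 1 bearing: y=sinΔλ·cosφ2=-0.19198143, x=cosφ1·sinφ2-sinφ1·cosφ2·cosΔλ=-0.63098812; θ=atan2(y, x)=-163.0773° <0 so +360° → 196.9227° ≈ 196.9°
Leg 2: φ1=0.5970876, φ2=0.5471921, Δφ=-0.0498955, Δλ=-0.3940465 rad; a=sin²(Δφ/2)+cosφ1·cosφ2·sin²(Δλ/2)=0.0276838616; c=2·atan2(√a, √(1-a))=0.334324198; dist=6371·c=2129.979 ≈ 2130.0 km; running total=17556.6 km
Leg 2 bearing: y=sinΔλ·cosφ2=-0.32787014, x=cosφ1·sinφ2-sinφ1·cosφ2·cosΔλ=-0.01307804; θ=atan2(y, x)=-92.2842° <0 so +360° → 267.7158° ≈ 267.7°
Leg 3: φ1=0.5471921, φ2=0.1543290, Δφ=-0.3928631, Δλ=-2.1427547 rad; a=sin²(Δφ/2)+cosφ1·cosφ2·sin²(Δλ/2)=0.6883876547; c=2·atan2(√a, √(1-a))=1.957108906; dist=6371·c=12468.741 ≈ 12468.7 km; running total=30025.3 km
Leg 3 bearing: y=sinΔλ·cosφ2=-0.83084907, x=cosφ1·sinφ2-sinφ1·cosφ2·cosΔλ=0.40954876; θ=atan2(y, x)=-63.7600° <0 so +360° → 296.2400° ≈ 296.2°
Leg 4: φ1=0.1543290, φ2=-0.2981406, Δφ=-0.4524696, Δλ=3.6191654 rad; a=sin²(Δφ/2)+cosφ1·cosφ2·sin²(Δλ/2)=0.9419985937; c=2·atan2(√a, √(1-a))=2.655140878; dist=6371·c=16915.903 ≈ 16915.9 km; running total=46941.2 km
Leg 4 bearing: y=sinΔλ·cosφ2=-0.43934815, x=cosφ1·sinφ2-sinφ1·cosφ2·cosΔλ=-0.15975661; θ=atan2(y, x)=-109.9824° <0 so +360° → 250.0176° ≈ 250.0°
Leg 5: φ1=-0.2981406, φ2=0.9174096, Δφ=1.2155503, Δλ=-3.7886159 rad; a=sin²(Δφ/2)+cosφ1·cosφ2·sin²(Δλ/2)=0.8484298752; c=2·atan2(√a, √(1-a))=2.341806016; dist=6371·c=14919.646 ≈ 14919.6 km; running total=61860.8 km
Leg 5 bearing: y=sinΔλ·cosφ2=0.36643796, x=cosφ1·sinφ2-sinφ1·cosφ2·cosΔλ=0.61653038; θ=atan2(y, x)=30.7253° ≈ 30.7°

Leg 1: dist=15426.6 km, bearing=196.9°
Leg 2: dist=2130.0 km, bearing=267.7°
Leg 3: dist=12468.7 km, bearing=296.2°
Leg 4: dist=16915.9 km, bearing=250.0°
Leg 5: dist=14919.6 km, bearing=30.7°
Total: 61860.8 km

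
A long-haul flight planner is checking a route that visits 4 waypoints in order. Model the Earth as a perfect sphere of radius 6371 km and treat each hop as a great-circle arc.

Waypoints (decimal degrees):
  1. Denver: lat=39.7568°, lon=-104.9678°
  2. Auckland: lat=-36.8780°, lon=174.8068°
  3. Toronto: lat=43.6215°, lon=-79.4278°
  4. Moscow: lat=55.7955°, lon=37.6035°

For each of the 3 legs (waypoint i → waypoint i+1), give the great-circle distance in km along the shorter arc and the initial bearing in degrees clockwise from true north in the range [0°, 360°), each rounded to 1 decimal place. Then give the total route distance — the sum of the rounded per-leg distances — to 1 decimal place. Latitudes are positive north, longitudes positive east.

Leg 1: φ1=0.6938871, φ2=-0.6436425, Δφ=-1.3375296, Δλ=4.8829879 rad; a=sin²(Δφ/2)+cosφ1·cosφ2·sin²(Δλ/2)=0.6396946160; c=2·atan2(√a, √(1-a))=1.853954278; dist=6371·c=11811.543 ≈ 11811.5 km; running total=11811.5 km
Leg 1 bearing: y=sinΔλ·cosφ2=-0.78830298, x=cosφ1·sinφ2-sinφ1·cosφ2·cosΔλ=-0.54819710; θ=atan2(y, x)=-124.8153° <0 so +360° → 235.1847° ≈ 235.2°
Leg 2: φ1=-0.6436425, φ2=0.7613388, Δφ=1.4049813, Δλ=-4.4372308 rad; a=sin²(Δφ/2)+cosφ1·cosφ2·sin²(Δλ/2)=0.7856726644; c=2·atan2(√a, √(1-a))=2.178940475; dist=6371·c=13882.030 ≈ 13882.0 km; running total=25693.5 km
Leg 2 bearing: y=sinΔλ·cosφ2=0.69668105, x=cosφ1·sinφ2-sinφ1·cosφ2·cosΔλ=0.43382027; θ=atan2(y, x)=58.0897° ≈ 58.1°
Leg 3: φ1=0.7613388, φ2=0.9738152, Δφ=0.2124764, Δλ=2.0425815 rad; a=sin²(Δφ/2)+cosφ1·cosφ2·sin²(Δλ/2)=0.3071913583; c=2·atan2(√a, √(1-a))=1.174919571; dist=6371·c=7485.413 ≈ 7485.4 km; running total=33178.9 km
Leg 3 bearing: y=sinΔλ·cosφ2=0.50073834, x=cosφ1·sinφ2-sinφ1·cosφ2·cosΔλ=0.77495834; θ=atan2(y, x)=32.8685° ≈ 32.9°

Leg 1: dist=11811.5 km, bearing=235.2°
Leg 2: dist=13882.0 km, bearing=58.1°
Leg 3: dist=7485.4 km, bearing=32.9°
Total: 33178.9 km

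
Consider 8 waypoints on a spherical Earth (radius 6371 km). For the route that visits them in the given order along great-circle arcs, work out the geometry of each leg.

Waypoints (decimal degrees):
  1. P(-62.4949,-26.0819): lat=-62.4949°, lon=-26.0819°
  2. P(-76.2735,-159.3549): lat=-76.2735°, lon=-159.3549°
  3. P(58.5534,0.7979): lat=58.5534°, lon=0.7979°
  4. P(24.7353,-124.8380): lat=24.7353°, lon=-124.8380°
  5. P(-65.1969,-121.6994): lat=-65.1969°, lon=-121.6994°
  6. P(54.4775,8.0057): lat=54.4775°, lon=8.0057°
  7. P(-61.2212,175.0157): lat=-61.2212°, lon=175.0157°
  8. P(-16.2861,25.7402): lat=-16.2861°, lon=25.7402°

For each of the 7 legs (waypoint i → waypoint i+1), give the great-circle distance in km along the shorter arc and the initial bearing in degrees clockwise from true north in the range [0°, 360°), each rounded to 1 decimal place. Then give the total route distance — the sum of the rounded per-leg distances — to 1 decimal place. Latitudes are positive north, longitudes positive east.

Leg 1: dist=4240.8 km, bearing=196.2°
Leg 2: dist=17896.2 km, bearing=147.1°
Leg 3: dist=9491.6 km, bearing=312.2°
Leg 4: dist=10003.6 km, bearing=178.7°
Leg 5: dist=17062.5 km, bearing=89.4°
Leg 6: dist=18944.8 km, bearing=139.7°
Leg 7: dist=10976.2 km, bearing=209.7°
Total: 88615.7 km

Leg 1: φ1=-1.0907418, φ2=-1.3312237, Δφ=-0.2404819, Δλ=-2.3260527 rad; a=sin²(Δφ/2)+cosφ1·cosφ2·sin²(Δλ/2)=0.1067405099; c=2·atan2(√a, √(1-a))=0.665644414; dist=6371·c=4240.821 ≈ 4240.8 km; running total=4240.8 km
Leg 1 bearing: y=sinΔλ·cosφ2=-0.17276803, x=cosφ1·sinφ2-sinφ1·cosφ2·cosΔλ=-0.59290733; θ=atan2(y, x)=-163.7543° <0 so +360° → 196.2457° ≈ 196.2°
Leg 2: φ1=-1.3312237, φ2=1.0219496, Δφ=2.3531733, Δλ=2.7951937 rad; a=sin²(Δφ/2)+cosφ1·cosφ2·sin²(Δλ/2)=0.9726007945; c=2·atan2(√a, √(1-a))=2.809007827; dist=6371·c=17896.189 ≈ 17896.2 km; running total=22137.0 km
Leg 2 bearing: y=sinΔλ·cosφ2=0.17712513, x=cosφ1·sinφ2-sinφ1·cosφ2·cosΔλ=-0.27426383; θ=atan2(y, x)=147.1448° ≈ 147.1°
Leg 3: φ1=1.0219496, φ2=0.4317124, Δφ=-0.5902372, Δλ=-2.1927601 rad; a=sin²(Δφ/2)+cosφ1·cosφ2·sin²(Δλ/2)=0.4595510453; c=2·atan2(√a, √(1-a))=1.489809917; dist=6371·c=9491.579 ≈ 9491.6 km; running total=31628.6 km
Leg 3 bearing: y=sinΔλ·cosφ2=-0.73816780, x=cosφ1·sinφ2-sinφ1·cosφ2·cosΔλ=0.66974908; θ=atan2(y, x)=-47.7821° <0 so +360° → 312.2179° ≈ 312.2°
Leg 4: φ1=0.4317124, φ2=-1.1379006, Δφ=-1.5696130, Δλ=0.0547789 rad; a=sin²(Δφ/2)+cosφ1·cosφ2·sin²(Δλ/2)=0.4996940906; c=2·atan2(√a, √(1-a))=1.570184508; dist=6371·c=10003.645 ≈ 10003.6 km; running total=41632.2 km
Leg 4 bearing: y=sinΔλ·cosφ2=0.02296832, x=cosφ1·sinφ2-sinφ1·cosφ2·cosΔλ=-0.99973601; θ=atan2(y, x)=178.6839° ≈ 178.7°
Leg 5: φ1=-1.1379006, φ2=0.9508117, Δφ=2.0887123, Δλ=2.2637811 rad; a=sin²(Δφ/2)+cosφ1·cosφ2·sin²(Δλ/2)=0.9472599747; c=2·atan2(√a, √(1-a))=2.678152502; dist=6371·c=17062.510 ≈ 17062.5 km; running total=58694.7 km
Leg 5 bearing: y=sinΔλ·cosφ2=0.44700550, x=cosφ1·sinφ2-sinφ1·cosφ2·cosΔλ=0.00448783; θ=atan2(y, x)=89.4248° ≈ 89.4°
Leg 6: φ1=0.9508117, φ2=-1.0685115, Δφ=-2.0193233, Δλ=2.9148744 rad; a=sin²(Δφ/2)+cosφ1·cosφ2·sin²(Δλ/2)=0.9929615562; c=2·atan2(√a, √(1-a))=2.973604329; dist=6371·c=18944.833 ≈ 18944.8 km; running total=77639.5 km
Leg 6 bearing: y=sinΔλ·cosφ2=0.10821618, x=cosφ1·sinφ2-sinφ1·cosφ2·cosΔλ=-0.12745539; θ=atan2(y, x)=139.6670° ≈ 139.7°
Leg 7: φ1=-1.0685115, φ2=-0.2842461, Δφ=0.7842654, Δλ=-2.6053490 rad; a=sin²(Δφ/2)+cosφ1·cosφ2·sin²(Δλ/2)=0.5757252304; c=2·atan2(√a, √(1-a))=1.722831822; dist=6371·c=10976.162 ≈ 10976.2 km; running total=88615.7 km
Leg 7 bearing: y=sinΔλ·cosφ2=-0.49040942, x=cosφ1·sinφ2-sinφ1·cosφ2·cosΔλ=-0.85823153; θ=atan2(y, x)=-150.2556° <0 so +360° → 209.7444° ≈ 209.7°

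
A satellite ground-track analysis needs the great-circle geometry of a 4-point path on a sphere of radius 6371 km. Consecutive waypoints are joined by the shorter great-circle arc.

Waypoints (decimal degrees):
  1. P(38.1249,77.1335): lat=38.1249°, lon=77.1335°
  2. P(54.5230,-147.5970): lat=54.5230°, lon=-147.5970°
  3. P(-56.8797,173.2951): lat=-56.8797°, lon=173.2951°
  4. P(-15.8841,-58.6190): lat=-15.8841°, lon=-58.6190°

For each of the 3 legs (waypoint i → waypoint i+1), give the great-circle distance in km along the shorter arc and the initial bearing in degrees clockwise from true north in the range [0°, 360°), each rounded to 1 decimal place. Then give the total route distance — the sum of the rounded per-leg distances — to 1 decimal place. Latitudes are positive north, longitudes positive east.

Leg 1: φ1=0.6654050, φ2=0.9516059, Δφ=0.2862008, Δλ=-3.9222872 rad; a=sin²(Δφ/2)+cosφ1·cosφ2·sin²(Δλ/2)=0.4107963654; c=2·atan2(√a, √(1-a))=1.391428814; dist=6371·c=8864.793 ≈ 8864.8 km; running total=8864.8 km
Leg 1 bearing: y=sinΔλ·cosφ2=0.40845302, x=cosφ1·sinφ2-sinφ1·cosφ2·cosΔλ=0.89517427; θ=atan2(y, x)=24.5264° ≈ 24.5°
Leg 2: φ1=0.9516059, φ2=-0.9927380, Δφ=-1.9443439, Δλ=5.6006237 rad; a=sin²(Δφ/2)+cosφ1·cosφ2·sin²(Δλ/2)=0.7179838382; c=2·atan2(√a, √(1-a))=2.021909565; dist=6371·c=12881.586 ≈ 12881.6 km; running total=21746.4 km
Leg 2 bearing: y=sinΔλ·cosφ2=-0.34465892, x=cosφ1·sinφ2-sinφ1·cosφ2·cosΔλ=-0.83134975; θ=atan2(y, x)=-157.4822° <0 so +360° → 202.5178° ≈ 202.5°
Leg 3: φ1=-0.9927380, φ2=-0.2772298, Δφ=0.7155082, Δλ=-4.0476646 rad; a=sin²(Δφ/2)+cosφ1·cosφ2·sin²(Δλ/2)=0.5474742106; c=2·atan2(√a, √(1-a))=1.665887993; dist=6371·c=10613.372 ≈ 10613.4 km; running total=32359.8 km
Leg 3 bearing: y=sinΔλ·cosφ2=0.75703374, x=cosφ1·sinφ2-sinφ1·cosφ2·cosΔλ=-0.64644003; θ=atan2(y, x)=130.4944° ≈ 130.5°

Leg 1: dist=8864.8 km, bearing=24.5°
Leg 2: dist=12881.6 km, bearing=202.5°
Leg 3: dist=10613.4 km, bearing=130.5°
Total: 32359.8 km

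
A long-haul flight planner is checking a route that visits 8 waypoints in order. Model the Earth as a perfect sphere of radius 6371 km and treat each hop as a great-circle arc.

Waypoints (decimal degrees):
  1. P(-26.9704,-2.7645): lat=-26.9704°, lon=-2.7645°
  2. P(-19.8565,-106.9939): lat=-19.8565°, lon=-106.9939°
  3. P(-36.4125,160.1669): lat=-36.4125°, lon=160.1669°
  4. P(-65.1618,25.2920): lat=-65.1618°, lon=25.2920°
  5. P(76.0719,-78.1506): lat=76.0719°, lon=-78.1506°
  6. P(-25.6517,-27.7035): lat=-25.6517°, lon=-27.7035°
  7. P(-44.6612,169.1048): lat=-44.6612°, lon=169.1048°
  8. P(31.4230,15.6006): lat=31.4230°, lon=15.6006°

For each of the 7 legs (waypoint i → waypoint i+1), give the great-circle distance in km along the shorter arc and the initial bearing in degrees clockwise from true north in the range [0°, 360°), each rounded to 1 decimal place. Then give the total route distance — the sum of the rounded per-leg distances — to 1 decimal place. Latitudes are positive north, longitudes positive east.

Leg 1: φ1=-0.4707223, φ2=-0.3465613, Δφ=0.1241610, Δλ=-1.8191462 rad; a=sin²(Δφ/2)+cosφ1·cosφ2·sin²(Δλ/2)=0.5259990652; c=2·atan2(√a, √(1-a))=1.622817918; dist=6371·c=10338.973 ≈ 10339.0 km; running total=10339.0 km
Leg 1 bearing: y=sinΔλ·cosφ2=-0.91168971, x=cosφ1·sinφ2-sinφ1·cosφ2·cosΔλ=-0.40757585; θ=atan2(y, x)=-114.0873° <0 so +360° → 245.9127° ≈ 245.9°
Leg 2: φ1=-0.3465613, φ2=-0.6355180, Δφ=-0.2889567, Δλ=4.6628356 rad; a=sin²(Δφ/2)+cosφ1·cosφ2·sin²(Δλ/2)=0.4179344515; c=2·atan2(√a, √(1-a))=1.405919229; dist=6371·c=8957.111 ≈ 8957.1 km; running total=19296.1 km
Leg 2 bearing: y=sinΔλ·cosφ2=-0.80377645, x=cosφ1·sinφ2-sinφ1·cosφ2·cosΔλ=-0.57184298; θ=atan2(y, x)=-125.4298° <0 so +360° → 234.5702° ≈ 234.6°
Leg 3: φ1=-0.6355180, φ2=-1.1372880, Δφ=-0.5017699, Δλ=-2.3540111 rad; a=sin²(Δφ/2)+cosφ1·cosφ2·sin²(Δλ/2)=0.3499136575; c=2·atan2(√a, √(1-a))=1.265922645; dist=6371·c=8065.193 ≈ 8065.2 km; running total=27361.3 km
Leg 3 bearing: y=sinΔλ·cosφ2=-0.29767313, x=cosφ1·sinφ2-sinφ1·cosφ2·cosΔλ=-0.90624890; θ=atan2(y, x)=-161.8163° <0 so +360° → 198.1837° ≈ 198.2°
Leg 4: φ1=-1.1372880, φ2=1.3277051, Δφ=2.4649931, Δλ=-1.8054140 rad; a=sin²(Δφ/2)+cosφ1·cosφ2·sin²(Δλ/2)=0.9521604545; c=2·atan2(√a, √(1-a))=2.700582433; dist=6371·c=17205.411 ≈ 17205.4 km; running total=44566.7 km
Leg 4 bearing: y=sinΔλ·cosφ2=-0.23410959, x=cosφ1·sinφ2-sinφ1·cosφ2·cosΔλ=0.35692631; θ=atan2(y, x)=-33.2611° <0 so +360° → 326.7389° ≈ 326.7°
Leg 5: φ1=1.3277051, φ2=-0.4477066, Δφ=-1.7754117, Δλ=0.8804680 rad; a=sin²(Δφ/2)+cosφ1·cosφ2·sin²(Δλ/2)=0.6410000740; c=2·atan2(√a, √(1-a))=1.856674559; dist=6371·c=11828.874 ≈ 11828.9 km; running total=56395.6 km
Leg 5 bearing: y=sinΔλ·cosφ2=0.69504533, x=cosφ1·sinφ2-sinφ1·cosφ2·cosΔλ=-0.66135309; θ=atan2(y, x)=133.5771° ≈ 133.6°
Leg 6: φ1=-0.4477066, φ2=-0.7794850, Δφ=-0.3317784, Δλ=3.4349528 rad; a=sin²(Δφ/2)+cosφ1·cosφ2·sin²(Δλ/2)=0.6547454012; c=2·atan2(√a, √(1-a))=1.885453824; dist=6371·c=12012.226 ≈ 12012.2 km; running total=68407.8 km
Leg 6 bearing: y=sinΔλ·cosφ2=-0.20567991, x=cosφ1·sinφ2-sinφ1·cosφ2·cosΔλ=-0.92839174; θ=atan2(y, x)=-167.5082° <0 so +360° → 192.4918° ≈ 192.5°
Leg 7: φ1=-0.7794850, φ2=0.5484348, Δφ=1.3279198, Δλ=-2.6791537 rad; a=sin²(Δφ/2)+cosφ1·cosφ2·sin²(Δλ/2)=0.9548377695; c=2·atan2(√a, √(1-a))=2.713298487; dist=6371·c=17286.425 ≈ 17286.4 km; running total=85694.2 km
Leg 7 bearing: y=sinΔλ·cosφ2=-0.38070317, x=cosφ1·sinφ2-sinφ1·cosφ2·cosΔλ=-0.16599853; θ=atan2(y, x)=-113.5587° <0 so +360° → 246.4413° ≈ 246.4°

Leg 1: dist=10339.0 km, bearing=245.9°
Leg 2: dist=8957.1 km, bearing=234.6°
Leg 3: dist=8065.2 km, bearing=198.2°
Leg 4: dist=17205.4 km, bearing=326.7°
Leg 5: dist=11828.9 km, bearing=133.6°
Leg 6: dist=12012.2 km, bearing=192.5°
Leg 7: dist=17286.4 km, bearing=246.4°
Total: 85694.2 km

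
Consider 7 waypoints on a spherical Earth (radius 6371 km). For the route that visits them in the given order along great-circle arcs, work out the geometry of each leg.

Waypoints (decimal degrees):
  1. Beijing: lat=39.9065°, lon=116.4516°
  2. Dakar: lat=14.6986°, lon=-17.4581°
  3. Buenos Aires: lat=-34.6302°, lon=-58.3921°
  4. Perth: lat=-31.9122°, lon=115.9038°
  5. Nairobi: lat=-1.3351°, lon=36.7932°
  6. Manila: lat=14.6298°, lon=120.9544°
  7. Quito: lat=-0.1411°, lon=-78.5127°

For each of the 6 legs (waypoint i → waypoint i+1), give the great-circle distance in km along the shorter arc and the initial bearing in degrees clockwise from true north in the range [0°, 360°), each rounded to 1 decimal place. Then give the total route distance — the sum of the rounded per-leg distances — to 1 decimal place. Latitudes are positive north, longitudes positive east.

Leg 1: dist=12297.9 km, bearing=311.9°
Leg 2: dist=6983.1 km, bearing=217.3°
Leg 3: dist=12591.9 km, bearing=174.7°
Leg 4: dist=8902.2 km, bearing=274.7°
Leg 5: dist=9417.3 km, bearing=75.2°
Leg 6: dist=17336.1 km, bearing=54.7°
Total: 67528.5 km

Leg 1: φ1=0.6964998, φ2=0.2565390, Δφ=-0.4399609, Δλ=-2.3371652 rad; a=sin²(Δφ/2)+cosφ1·cosφ2·sin²(Δλ/2)=0.6759034048; c=2·atan2(√a, √(1-a))=1.930296934; dist=6371·c=12297.922 ≈ 12297.9 km; running total=12297.9 km
Leg 1 bearing: y=sinΔλ·cosφ2=-0.69685676, x=cosφ1·sinφ2-sinφ1·cosφ2·cosΔλ=0.62499810; θ=atan2(y, x)=-48.1117° <0 so +360° → 311.8883° ≈ 311.9°
Leg 2: φ1=0.2565390, φ2=-0.6044110, Δφ=-0.8609500, Δλ=-0.7144331 rad; a=sin²(Δφ/2)+cosφ1·cosφ2·sin²(Δλ/2)=0.2714552297; c=2·atan2(√a, √(1-a))=1.096076200; dist=6371·c=6983.101 ≈ 6983.1 km; running total=19281.0 km
Leg 2 bearing: y=sinΔλ·cosφ2=-0.53911391, x=cosφ1·sinφ2-sinφ1·cosφ2·cosΔλ=-0.70740748; θ=atan2(y, x)=-142.6890° <0 so +360° → 217.3110° ≈ 217.3°
Leg 3: φ1=-0.6044110, φ2=-0.5569730, Δφ=0.0474380, Δλ=3.0420373 rad; a=sin²(Δφ/2)+cosφ1·cosφ2·sin²(Δλ/2)=0.6973059011; c=2·atan2(√a, √(1-a))=1.976441656; dist=6371·c=12591.910 ≈ 12591.9 km; running total=31872.9 km
Leg 3 bearing: y=sinΔλ·cosφ2=0.08436892, x=cosφ1·sinφ2-sinφ1·cosφ2·cosΔλ=-0.91496634; θ=atan2(y, x)=174.7317° ≈ 174.7°
Leg 4: φ1=-0.5569730, φ2=-0.0233019, Δφ=0.5336711, Δλ=-1.3807404 rad; a=sin²(Δφ/2)+cosφ1·cosφ2·sin²(Δλ/2)=0.4136828203; c=2·atan2(√a, √(1-a))=1.397292766; dist=6371·c=8902.152 ≈ 8902.2 km; running total=40775.1 km
Leg 4 bearing: y=sinΔλ·cosφ2=-0.98172709, x=cosφ1·sinφ2-sinφ1·cosφ2·cosΔλ=0.08005808; θ=atan2(y, x)=-85.3379° <0 so +360° → 274.6621° ≈ 274.7°
Leg 5: φ1=-0.0233019, φ2=0.2553382, Δφ=0.2786401, Δλ=1.4688900 rad; a=sin²(Δφ/2)+cosφ1·cosφ2·sin²(Δλ/2)=0.4537399554; c=2·atan2(√a, √(1-a))=1.478143732; dist=6371·c=9417.254 ≈ 9417.3 km; running total=50192.4 km
Leg 5 bearing: y=sinΔλ·cosφ2=0.96255819, x=cosφ1·sinφ2-sinφ1·cosφ2·cosΔλ=0.25479751; θ=atan2(y, x)=75.1734° ≈ 75.2°
Leg 6: φ1=0.2553382, φ2=-0.0024627, Δφ=-0.2578008, Δλ=-3.4813576 rad; a=sin²(Δφ/2)+cosφ1·cosφ2·sin²(Δλ/2)=0.9564418268; c=2·atan2(√a, √(1-a))=2.721089488; dist=6371·c=17336.061 ≈ 17336.1 km; running total=67528.5 km
Leg 6 bearing: y=sinΔλ·cosφ2=0.33326452, x=cosφ1·sinφ2-sinφ1·cosφ2·cosΔλ=0.23575029; θ=atan2(y, x)=54.7245° ≈ 54.7°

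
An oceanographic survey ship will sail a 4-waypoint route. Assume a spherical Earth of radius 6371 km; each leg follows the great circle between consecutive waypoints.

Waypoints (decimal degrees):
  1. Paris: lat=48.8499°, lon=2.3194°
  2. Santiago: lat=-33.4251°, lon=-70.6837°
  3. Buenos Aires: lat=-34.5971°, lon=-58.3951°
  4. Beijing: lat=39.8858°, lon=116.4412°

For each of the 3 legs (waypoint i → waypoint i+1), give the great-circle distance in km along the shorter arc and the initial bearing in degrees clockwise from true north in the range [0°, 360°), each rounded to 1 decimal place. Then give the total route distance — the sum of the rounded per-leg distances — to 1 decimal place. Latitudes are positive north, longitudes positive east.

Leg 1: φ1=0.8525916, φ2=-0.5833780, Δφ=-1.4359696, Δλ=-1.2741445 rad; a=sin²(Δφ/2)+cosφ1·cosφ2·sin²(Δλ/2)=0.6271194654; c=2·atan2(√a, √(1-a))=1.827857022; dist=6371·c=11645.277 ≈ 11645.3 km; running total=11645.3 km
Leg 1 bearing: y=sinΔλ·cosφ2=-0.79815149, x=cosφ1·sinφ2-sinφ1·cosφ2·cosΔλ=-0.54618382; θ=atan2(y, x)=-124.3843° <0 so +360° → 235.6157° ≈ 235.6°
Leg 2: φ1=-0.5833780, φ2=-0.6038333, Δφ=-0.0204553, Δλ=0.2144765 rad; a=sin²(Δφ/2)+cosφ1·cosφ2·sin²(Δλ/2)=0.0079751113; c=2·atan2(√a, √(1-a))=0.178845215; dist=6371·c=1139.423 ≈ 1139.4 km; running total=12784.7 km
Leg 2 bearing: y=sinΔλ·cosφ2=0.17519915, x=cosφ1·sinφ2-sinφ1·cosφ2·cosΔλ=-0.03084302; θ=atan2(y, x)=99.9844° ≈ 100.0°
Leg 3: φ1=-0.6038333, φ2=0.6961385, Δφ=1.2999718, Δλ=3.0514691 rad; a=sin²(Δφ/2)+cosφ1·cosφ2·sin²(Δλ/2)=0.9965897417; c=2·atan2(√a, √(1-a))=3.024731335; dist=6371·c=19270.563 ≈ 19270.6 km; running total=32055.3 km
Leg 3 bearing: y=sinΔλ·cosφ2=0.06906041, x=cosφ1·sinφ2-sinφ1·cosφ2·cosΔλ=0.09394240; θ=atan2(y, x)=36.3209° ≈ 36.3°

Leg 1: dist=11645.3 km, bearing=235.6°
Leg 2: dist=1139.4 km, bearing=100.0°
Leg 3: dist=19270.6 km, bearing=36.3°
Total: 32055.3 km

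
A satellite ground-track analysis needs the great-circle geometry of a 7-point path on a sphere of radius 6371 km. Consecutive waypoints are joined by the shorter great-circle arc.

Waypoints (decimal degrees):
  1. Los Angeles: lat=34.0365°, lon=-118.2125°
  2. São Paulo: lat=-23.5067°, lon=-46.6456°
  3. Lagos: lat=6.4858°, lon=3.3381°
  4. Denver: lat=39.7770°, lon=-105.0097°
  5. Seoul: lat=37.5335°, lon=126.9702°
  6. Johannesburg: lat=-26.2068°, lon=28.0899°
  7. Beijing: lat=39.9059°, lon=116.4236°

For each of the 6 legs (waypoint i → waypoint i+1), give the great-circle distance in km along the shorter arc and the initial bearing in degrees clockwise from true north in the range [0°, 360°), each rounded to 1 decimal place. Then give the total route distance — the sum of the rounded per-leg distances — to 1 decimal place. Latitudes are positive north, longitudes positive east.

Leg 1: φ1=0.5940490, φ2=-0.4102693, Δφ=-1.0043183, Δλ=1.2490780 rad; a=sin²(Δφ/2)+cosφ1·cosφ2·sin²(Δλ/2)=0.4914831399; c=2·atan2(√a, √(1-a))=1.553761783; dist=6371·c=9899.016 ≈ 9899.0 km; running total=9899.0 km
Leg 1 bearing: y=sinΔλ·cosφ2=0.86996469, x=cosφ1·sinφ2-sinφ1·cosφ2·cosΔλ=-0.49281973; θ=atan2(y, x)=119.5308° ≈ 119.5°
Leg 2: φ1=-0.4102693, φ2=0.1131986, Δφ=0.5234679, Δλ=0.8723801 rad; a=sin²(Δφ/2)+cosφ1·cosφ2·sin²(Δλ/2)=0.2295913479; c=2·atan2(√a, √(1-a))=0.999387858; dist=6371·c=6367.100 ≈ 6367.1 km; running total=16266.1 km
Leg 2 bearing: y=sinΔλ·cosφ2=0.76095994, x=cosφ1·sinφ2-sinφ1·cosφ2·cosΔλ=0.35840844; θ=atan2(y, x)=64.7798° ≈ 64.8°
Leg 3: φ1=0.1131986, φ2=0.6942396, Δφ=0.5810411, Δλ=-1.8910258 rad; a=sin²(Δφ/2)+cosφ1·cosφ2·sin²(Δλ/2)=0.5840530988; c=2·atan2(√a, √(1-a))=1.739704538; dist=6371·c=11083.658 ≈ 11083.7 km; running total=27349.8 km
Leg 3 bearing: y=sinΔλ·cosφ2=-0.72947028, x=cosφ1·sinφ2-sinφ1·cosφ2·cosΔλ=0.66303350; θ=atan2(y, x)=-47.7315° <0 so +360° → 312.2685° ≈ 312.3°
Leg 4: φ1=0.6942396, φ2=0.6550832, Δφ=-0.0391565, Δλ=4.0488131 rad; a=sin²(Δφ/2)+cosφ1·cosφ2·sin²(Δλ/2)=0.4928002957; c=2·atan2(√a, √(1-a))=1.556396421; dist=6371·c=9915.802 ≈ 9915.8 km; running total=37265.6 km
Leg 4 bearing: y=sinΔλ·cosφ2=-0.62471907, x=cosφ1·sinφ2-sinφ1·cosφ2·cosΔλ=0.78071682; θ=atan2(y, x)=-38.6663° <0 so +360° → 321.3337° ≈ 321.3°
Leg 5: φ1=0.6550832, φ2=-0.4573949, Δφ=-1.1124781, Δλ=-1.7257868 rad; a=sin²(Δφ/2)+cosφ1·cosφ2·sin²(Δλ/2)=0.6894366531; c=2·atan2(√a, √(1-a))=1.959374863; dist=6371·c=12483.177 ≈ 12483.2 km; running total=49748.8 km
Leg 5 bearing: y=sinΔλ·cosφ2=-0.88645116, x=cosφ1·sinφ2-sinφ1·cosφ2·cosΔλ=-0.26581829; θ=atan2(y, x)=-106.6923° <0 so +360° → 253.3077° ≈ 253.3°
Leg 6: φ1=-0.4573949, φ2=0.6964893, Δφ=1.1538843, Δλ=1.5417139 rad; a=sin²(Δφ/2)+cosφ1·cosφ2·sin²(Δλ/2)=0.6316469608; c=2·atan2(√a, √(1-a))=1.837231343; dist=6371·c=11705.001 ≈ 11705.0 km; running total=61453.8 km
Leg 6 bearing: y=sinΔλ·cosφ2=0.76677472, x=cosφ1·sinφ2-sinφ1·cosφ2·cosΔλ=0.58543389; θ=atan2(y, x)=52.6382° ≈ 52.6°

Leg 1: dist=9899.0 km, bearing=119.5°
Leg 2: dist=6367.1 km, bearing=64.8°
Leg 3: dist=11083.7 km, bearing=312.3°
Leg 4: dist=9915.8 km, bearing=321.3°
Leg 5: dist=12483.2 km, bearing=253.3°
Leg 6: dist=11705.0 km, bearing=52.6°
Total: 61453.8 km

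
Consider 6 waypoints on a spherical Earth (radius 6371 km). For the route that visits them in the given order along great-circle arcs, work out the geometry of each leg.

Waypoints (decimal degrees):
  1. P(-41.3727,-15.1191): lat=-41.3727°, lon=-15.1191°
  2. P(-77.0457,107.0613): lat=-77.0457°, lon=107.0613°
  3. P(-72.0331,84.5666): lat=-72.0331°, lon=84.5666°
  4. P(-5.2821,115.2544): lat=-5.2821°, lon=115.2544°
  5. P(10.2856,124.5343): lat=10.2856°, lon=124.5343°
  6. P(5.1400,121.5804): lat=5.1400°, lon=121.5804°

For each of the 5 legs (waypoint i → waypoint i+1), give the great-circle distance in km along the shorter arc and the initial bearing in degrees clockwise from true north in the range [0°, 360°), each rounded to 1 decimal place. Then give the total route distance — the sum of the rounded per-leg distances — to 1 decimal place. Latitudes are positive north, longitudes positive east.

Leg 1: φ1=-0.7220898, φ2=-1.3447011, Δφ=-0.6226113, Δλ=2.1324503 rad; a=sin²(Δφ/2)+cosφ1·cosφ2·sin²(Δλ/2)=0.2227311631; c=2·atan2(√a, √(1-a))=0.982989038; dist=6371·c=6262.623 ≈ 6262.6 km; running total=6262.6 km
Leg 1 bearing: y=sinΔλ·cosφ2=0.18973520, x=cosφ1·sinφ2-sinφ1·cosφ2·cosΔλ=-0.81023979; θ=atan2(y, x)=166.8204° ≈ 166.8°
Leg 2: φ1=-1.3447011, φ2=-1.2572148, Δφ=0.0874864, Δλ=-0.3926066 rad; a=sin²(Δφ/2)+cosφ1·cosφ2·sin²(Δλ/2)=0.0045429005; c=2·atan2(√a, √(1-a))=0.134904359; dist=6371·c=859.476 ≈ 859.5 km; running total=7122.1 km
Leg 2 bearing: y=sinΔλ·cosφ2=-0.11801904, x=cosφ1·sinφ2-sinφ1·cosφ2·cosΔλ=0.06450237; θ=atan2(y, x)=-61.3415° <0 so +360° → 298.6585° ≈ 298.7°
Leg 3: φ1=-1.2572148, φ2=-0.0921900, Δφ=1.1650247, Δλ=0.5356032 rad; a=sin²(Δφ/2)+cosφ1·cosφ2·sin²(Δλ/2)=0.3241431178; c=2·atan2(√a, √(1-a))=1.211395117; dist=6371·c=7717.798 ≈ 7717.8 km; running total=14839.9 km
Leg 3 bearing: y=sinΔλ·cosφ2=0.50819258, x=cosφ1·sinφ2-sinφ1·cosφ2·cosΔλ=0.78615376; θ=atan2(y, x)=32.8798° ≈ 32.9°
Leg 4: φ1=-0.0921900, φ2=0.1795176, Δφ=0.2717076, Δλ=0.1619648 rad; a=sin²(Δφ/2)+cosφ1·cosφ2·sin²(Δλ/2)=0.0247543171; c=2·atan2(√a, √(1-a))=0.315983013; dist=6371·c=2013.128 ≈ 2013.1 km; running total=16853.0 km
Leg 4 bearing: y=sinΔλ·cosφ2=0.15866619, x=cosφ1·sinφ2-sinφ1·cosφ2·cosΔλ=0.26719132; θ=atan2(y, x)=30.7031° ≈ 30.7°
Leg 5: φ1=0.1795176, φ2=0.0897099, Δφ=-0.0898077, Δλ=-0.0515553 rad; a=sin²(Δφ/2)+cosφ1·cosφ2·sin²(Δλ/2)=0.0026660342; c=2·atan2(√a, √(1-a))=0.103313249; dist=6371·c=658.209 ≈ 658.2 km; running total=17511.2 km
Leg 5 bearing: y=sinΔλ·cosφ2=-0.05132522, x=cosφ1·sinφ2-sinφ1·cosφ2·cosΔλ=-0.08945070; θ=atan2(y, x)=-150.1536° <0 so +360° → 209.8464° ≈ 209.8°

Leg 1: dist=6262.6 km, bearing=166.8°
Leg 2: dist=859.5 km, bearing=298.7°
Leg 3: dist=7717.8 km, bearing=32.9°
Leg 4: dist=2013.1 km, bearing=30.7°
Leg 5: dist=658.2 km, bearing=209.8°
Total: 17511.2 km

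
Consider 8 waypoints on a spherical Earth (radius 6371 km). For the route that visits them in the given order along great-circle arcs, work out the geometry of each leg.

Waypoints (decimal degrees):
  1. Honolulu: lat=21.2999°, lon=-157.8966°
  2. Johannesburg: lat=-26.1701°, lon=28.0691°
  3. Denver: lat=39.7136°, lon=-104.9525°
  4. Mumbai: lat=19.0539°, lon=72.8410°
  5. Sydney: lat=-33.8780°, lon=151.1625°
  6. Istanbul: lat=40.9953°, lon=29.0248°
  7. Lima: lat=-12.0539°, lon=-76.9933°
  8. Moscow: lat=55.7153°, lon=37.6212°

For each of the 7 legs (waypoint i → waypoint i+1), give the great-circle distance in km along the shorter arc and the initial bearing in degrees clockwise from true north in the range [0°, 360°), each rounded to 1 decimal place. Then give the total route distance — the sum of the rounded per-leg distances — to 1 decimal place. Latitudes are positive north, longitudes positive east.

Leg 1: dist=19201.7 km, bearing=227.1°
Leg 2: dist=15437.9 km, bearing=301.3°
Leg 3: dist=13476.4 km, bearing=2.4°
Leg 4: dist=10154.9 km, bearing=125.6°
Leg 5: dist=14938.7 km, bearing=296.7°
Leg 6: dist=12222.3 km, bearing=271.2°
Leg 7: dist=12643.2 km, bearing=34.0°
Total: 98075.1 km

Leg 1: φ1=0.3717534, φ2=-0.4567544, Δφ=-0.8285078, Δλ=3.2457138 rad; a=sin²(Δφ/2)+cosφ1·cosφ2·sin²(Δλ/2)=0.9959305330; c=2·atan2(√a, √(1-a))=3.013921212; dist=6371·c=19201.692 ≈ 19201.7 km; running total=19201.7 km
Leg 1 bearing: y=sinΔλ·cosφ2=-0.09327876, x=cosφ1·sinφ2-sinφ1·cosφ2·cosΔλ=-0.08666429; θ=atan2(y, x)=-132.8948° <0 so +360° → 227.1052° ≈ 227.1°
Leg 2: φ1=-0.4567544, φ2=0.6931331, Δφ=1.1498875, Δλ=-2.3216649 rad; a=sin²(Δφ/2)+cosφ1·cosφ2·sin²(Δλ/2)=0.8764185826; c=2·atan2(√a, √(1-a))=2.423158292; dist=6371·c=15437.941 ≈ 15437.9 km; running total=34639.6 km
Leg 2 bearing: y=sinΔλ·cosφ2=-0.56239449, x=cosφ1·sinφ2-sinφ1·cosφ2·cosΔλ=0.34197755; θ=atan2(y, x)=-58.6973° <0 so +360° → 301.3027° ≈ 301.3°
Leg 3: φ1=0.6931331, φ2=0.3325533, Δφ=-0.3605798, Δλ=3.1030820 rad; a=sin²(Δφ/2)+cosφ1·cosφ2·sin²(Δλ/2)=0.7589865048; c=2·atan2(√a, √(1-a))=2.115275924; dist=6371·c=13476.423 ≈ 13476.4 km; running total=48116.0 km
Leg 3 bearing: y=sinΔλ·cosφ2=0.03639176, x=cosφ1·sinφ2-sinφ1·cosφ2·cosΔλ=0.85462249; θ=atan2(y, x)=2.4383° ≈ 2.4°
Leg 4: φ1=0.3325533, φ2=-0.5912826, Δφ=-0.9238359, Δλ=1.3669681 rad; a=sin²(Δφ/2)+cosφ1·cosφ2·sin²(Δλ/2)=0.5115645526; c=2·atan2(√a, √(1-a))=1.593927495; dist=6371·c=10154.912 ≈ 10154.9 km; running total=58270.9 km
Leg 4 bearing: y=sinΔλ·cosφ2=0.81303973, x=cosφ1·sinφ2-sinφ1·cosφ2·cosΔλ=-0.58174861; θ=atan2(y, x)=125.5846° ≈ 125.6°
Leg 5: φ1=-0.5912826, φ2=0.7155030, Δφ=1.3067856, Δλ=-2.1317050 rad; a=sin²(Δφ/2)+cosφ1·cosφ2·sin²(Δλ/2)=0.8495033280; c=2·atan2(√a, √(1-a))=2.344803810; dist=6371·c=14938.745 ≈ 14938.7 km; running total=73209.6 km
Leg 5 bearing: y=sinΔλ·cosφ2=-0.63911257, x=cosφ1·sinφ2-sinφ1·cosφ2·cosΔλ=0.32081898; θ=atan2(y, x)=-63.3445° <0 so +360° → 296.6555° ≈ 296.7°
Leg 6: φ1=0.7155030, φ2=-0.2103802, Δφ=-0.9258832, Δλ=-1.8503649 rad; a=sin²(Δφ/2)+cosφ1·cosφ2·sin²(Δλ/2)=0.6703355929; c=2·atan2(√a, √(1-a))=1.918427021; dist=6371·c=12222.299 ≈ 12222.3 km; running total=85431.9 km
Leg 6 bearing: y=sinΔλ·cosφ2=-0.93998219, x=cosφ1·sinφ2-sinφ1·cosφ2·cosΔλ=0.01940680; θ=atan2(y, x)=-88.8172° <0 so +360° → 271.1828° ≈ 271.2°
Leg 7: φ1=-0.2103802, φ2=0.9724154, Δφ=1.1827957, Δλ=2.0004004 rad; a=sin²(Δφ/2)+cosφ1·cosφ2·sin²(Δλ/2)=0.7009983850; c=2·atan2(√a, √(1-a))=1.984492866; dist=6371·c=12643.204 ≈ 12643.2 km; running total=98075.1 km
Leg 7 bearing: y=sinΔλ·cosφ2=0.51211828, x=cosφ1·sinφ2-sinφ1·cosφ2·cosΔλ=0.75903456; θ=atan2(y, x)=34.0074° ≈ 34.0°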